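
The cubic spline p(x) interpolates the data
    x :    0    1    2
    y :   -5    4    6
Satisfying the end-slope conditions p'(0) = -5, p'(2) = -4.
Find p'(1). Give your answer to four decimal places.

10.5000

Put m_i = p'' at the i-th knot. Here h = (1, 1) and Δ = (9, 2), so the interior equations h_(i-1)·m_(i-1) + 2(h_(i-1)+h_i)·m_i + h_i·m_(i+1) = 6(Δ_i − Δ_(i-1)) read
  1·m_0 + 4·m_1 + 1·m_2 = 6(Δ_1 - Δ_0) = -42
Clamped end conditions give two more equations: 2h_0·m_0 + h_0·m_1 = 6(Δ_0 - p'(0)) = 84 and h_1·m_1 + 2h_1·m_2 = 6(p'(2) - Δ_1) = -36.
Hence m_0 = 53, m_1 = -22, m_2 = -7.
On [1, 2], p'(x) = b_1 + 2c_1·(x - 1) + 3d_1·(x - 1)² with b_1 = Δ_1 - h_1(2m_1 + m_2)/6 = 21/2, c_1 = m_1/2 = -11, d_1 = (m_2 - m_1)/(6h_1) = 5/2. So p'(1) = 21/2.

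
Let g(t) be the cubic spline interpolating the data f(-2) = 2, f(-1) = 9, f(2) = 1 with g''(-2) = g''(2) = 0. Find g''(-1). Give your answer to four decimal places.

-7.2500

Write M_i for g''(x_i). With h_i = 1, 3 and divided differences Δ_i = 7, -8/3, the continuity of g' gives the tridiagonal system
  1·M_0 + 8·M_1 + 3·M_2 = 6(Δ_1 - Δ_0) = -58
Natural end conditions: M_0 = M_2 = 0.
Solving the tridiagonal system: M_0 = 0, M_1 = -29/4, M_2 = 0.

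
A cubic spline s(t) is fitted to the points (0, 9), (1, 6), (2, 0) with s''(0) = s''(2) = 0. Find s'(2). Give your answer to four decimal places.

-6.7500

Let M_i = s''(x_i). Step sizes h_i = 1, 1; slopes of the chords Δ_i = (y_(i+1) - y_i)/h_i = -3, -6.
  1·M_0 + 4·M_1 + 1·M_2 = 6(Δ_1 - Δ_0) = -18
Natural end conditions: M_0 = M_2 = 0.
Hence M_0 = 0, M_1 = -9/2, M_2 = 0.
On [1, 2], s'(t) = b_1 + 2c_1·(t - 1) + 3d_1·(t - 1)² with b_1 = Δ_1 - h_1(2M_1 + M_2)/6 = -9/2, c_1 = M_1/2 = -9/4, d_1 = (M_2 - M_1)/(6h_1) = 3/4. So s'(2) = -27/4.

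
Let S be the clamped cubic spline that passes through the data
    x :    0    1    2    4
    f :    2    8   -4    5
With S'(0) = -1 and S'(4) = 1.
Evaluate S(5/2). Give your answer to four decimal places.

Let σ_i = S''(x_i). Step sizes h_i = 1, 1, 2; slopes of the chords Δ_i = (y_(i+1) - y_i)/h_i = 6, -12, 9/2.
  1·σ_0 + 4·σ_1 + 1·σ_2 = 6(Δ_1 - Δ_0) = -108
  1·σ_1 + 6·σ_2 + 2·σ_3 = 6(Δ_2 - Δ_1) = 99
Clamped end conditions give two more equations: 2h_0·σ_0 + h_0·σ_1 = 6(Δ_0 - S'(0)) = 42 and h_2·σ_2 + 2h_2·σ_3 = 6(S'(4) - Δ_2) = -21.
Solving: σ_0 = 965/22, σ_1 = -503/11, σ_2 = 683/22, σ_3 = -457/22.
On [2, 4], S(x) = -4 - 102/11·(x - 2) + 683/44·(x - 2)² - 95/22·(x - 2)³.
With (x - 2) = 1/2: S(5/2) = -233/44.

-5.2955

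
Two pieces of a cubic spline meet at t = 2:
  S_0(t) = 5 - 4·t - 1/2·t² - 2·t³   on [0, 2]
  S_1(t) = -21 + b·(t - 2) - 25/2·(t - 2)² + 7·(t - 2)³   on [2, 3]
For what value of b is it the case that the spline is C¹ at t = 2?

S_0'(t) = -4 - 1·t - 6·t², so S_0'(2) = -30. On the right, S_1'(2) = b, so b = -30.

-30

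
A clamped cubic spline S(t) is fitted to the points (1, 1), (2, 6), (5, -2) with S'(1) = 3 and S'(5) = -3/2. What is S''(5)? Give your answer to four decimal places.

5.7917

Write σ_i for S''(x_i). With h_i = 1, 3 and divided differences Δ_i = 5, -8/3, the continuity of S' gives the tridiagonal system
  1·σ_0 + 8·σ_1 + 3·σ_2 = 6(Δ_1 - Δ_0) = -46
Clamped end conditions give two more equations: 2h_0·σ_0 + h_0·σ_1 = 6(Δ_0 - S'(1)) = 12 and h_1·σ_1 + 2h_1·σ_2 = 6(S'(5) - Δ_1) = 7.
Forward elimination and back-substitution give σ_0 = 85/8, σ_1 = -37/4, σ_2 = 139/24.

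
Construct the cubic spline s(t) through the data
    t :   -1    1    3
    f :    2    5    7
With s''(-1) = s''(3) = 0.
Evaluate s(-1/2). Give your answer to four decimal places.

Put M_i = s'' at the i-th knot. Here h = (2, 2) and Δ = (3/2, 1), so the interior equations h_(i-1)·M_(i-1) + 2(h_(i-1)+h_i)·M_i + h_i·M_(i+1) = 6(Δ_i − Δ_(i-1)) read
  2·M_0 + 8·M_1 + 2·M_2 = 6(Δ_1 - Δ_0) = -3
Natural end conditions: M_0 = M_2 = 0.
Forward elimination and back-substitution give M_0 = 0, M_1 = -3/8, M_2 = 0.
On [-1, 1], s(t) = 2 + 13/8·(t + 1) + 0·(t + 1)² - 1/32·(t + 1)³.
With (t + 1) = 1/2: s(-1/2) = 719/256.

2.8086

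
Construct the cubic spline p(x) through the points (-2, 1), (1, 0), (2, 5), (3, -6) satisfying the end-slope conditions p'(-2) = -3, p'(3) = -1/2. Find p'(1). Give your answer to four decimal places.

Let M_i = p''(x_i). Step sizes h_i = 3, 1, 1; slopes of the chords Δ_i = (y_(i+1) - y_i)/h_i = -1/3, 5, -11.
  3·M_0 + 8·M_1 + 1·M_2 = 6(Δ_1 - Δ_0) = 32
  1·M_1 + 4·M_2 + 1·M_3 = 6(Δ_2 - Δ_1) = -96
Clamped end conditions give two more equations: 2h_0·M_0 + h_0·M_1 = 6(Δ_0 - p'(-2)) = 16 and h_2·M_2 + 2h_2·M_3 = 6(p'(3) - Δ_2) = 63.
Forward elimination and back-substitution give M_0 = -191/87, M_1 = 282/29, M_2 = -1137/29, M_3 = 1482/29.
On [1, 2], p'(x) = b_1 + 2c_1·(x - 1) + 3d_1·(x - 1)² with b_1 = Δ_1 - h_1(2M_1 + M_2)/6 = 481/58, c_1 = M_1/2 = 141/29, d_1 = (M_2 - M_1)/(6h_1) = -473/58. So p'(1) = 481/58.

8.2931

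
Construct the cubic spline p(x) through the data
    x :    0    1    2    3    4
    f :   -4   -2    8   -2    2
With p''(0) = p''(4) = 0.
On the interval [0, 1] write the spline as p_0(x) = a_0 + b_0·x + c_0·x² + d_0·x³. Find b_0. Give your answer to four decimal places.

Put σ_i = p'' at the i-th knot. Here h = (1, 1, 1, 1) and Δ = (2, 10, -10, 4), so the interior equations h_(i-1)·σ_(i-1) + 2(h_(i-1)+h_i)·σ_i + h_i·σ_(i+1) = 6(Δ_i − Δ_(i-1)) read
  1·σ_0 + 4·σ_1 + 1·σ_2 = 6(Δ_1 - Δ_0) = 48
  1·σ_1 + 4·σ_2 + 1·σ_3 = 6(Δ_2 - Δ_1) = -120
  1·σ_2 + 4·σ_3 + 1·σ_4 = 6(Δ_3 - Δ_2) = 84
Natural end conditions: σ_0 = σ_4 = 0.
Hence σ_0 = 0, σ_1 = 321/14, σ_2 = -306/7, σ_3 = 447/14, σ_4 = 0.
On [0, 1], with p_0(x) = a_0 + b_0·x + c_0·x² + d_0·x³: c_0 = σ_0/2 = 0, d_0 = (σ_1 - σ_0)/(6h_0) = 107/28, b_0 = Δ_0 - h_0(2σ_0 + σ_1)/6 = -51/28.

-1.8214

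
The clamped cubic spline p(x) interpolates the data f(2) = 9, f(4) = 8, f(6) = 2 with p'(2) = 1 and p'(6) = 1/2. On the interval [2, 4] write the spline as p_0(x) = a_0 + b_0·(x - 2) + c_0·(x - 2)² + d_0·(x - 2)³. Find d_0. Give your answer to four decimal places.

-0.2500

Write m_i for p''(x_i). With h_i = 2, 2 and divided differences Δ_i = -1/2, -3, the continuity of p' gives the tridiagonal system
  2·m_0 + 8·m_1 + 2·m_2 = 6(Δ_1 - Δ_0) = -15
Clamped end conditions give two more equations: 2h_0·m_0 + h_0·m_1 = 6(Δ_0 - p'(2)) = -9 and h_1·m_1 + 2h_1·m_2 = 6(p'(6) - Δ_1) = 21.
Forward elimination and back-substitution give m_0 = -1/2, m_1 = -7/2, m_2 = 7.
On [2, 4], with p_0(x) = a_0 + b_0·(x - 2) + c_0·(x - 2)² + d_0·(x - 2)³: c_0 = m_0/2 = -1/4, d_0 = (m_1 - m_0)/(6h_0) = -1/4, b_0 = Δ_0 - h_0(2m_0 + m_1)/6 = 1.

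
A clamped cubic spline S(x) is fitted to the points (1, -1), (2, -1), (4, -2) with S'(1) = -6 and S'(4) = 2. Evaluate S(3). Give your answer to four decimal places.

-1.6458

Put M_i = S'' at the i-th knot. Here h = (1, 2) and Δ = (0, -1/2), so the interior equations h_(i-1)·M_(i-1) + 2(h_(i-1)+h_i)·M_i + h_i·M_(i+1) = 6(Δ_i − Δ_(i-1)) read
  1·M_0 + 6·M_1 + 2·M_2 = 6(Δ_1 - Δ_0) = -3
Clamped end conditions give two more equations: 2h_0·M_0 + h_0·M_1 = 6(Δ_0 - S'(1)) = 36 and h_1·M_1 + 2h_1·M_2 = 6(S'(4) - Δ_1) = 15.
Solving the tridiagonal system: M_0 = 127/6, M_1 = -19/3, M_2 = 83/12.
On [2, 4], S(x) = -1 + 17/12·(x - 2) - 19/6·(x - 2)² + 53/48·(x - 2)³.
With (x - 2) = 1: S(3) = -79/48.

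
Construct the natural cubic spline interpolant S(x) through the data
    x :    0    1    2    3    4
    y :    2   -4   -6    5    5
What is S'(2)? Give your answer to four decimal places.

6.3750

Write σ_i for S''(x_i). With h_i = 1, 1, 1, 1 and divided differences Δ_i = -6, -2, 11, 0, the continuity of S' gives the tridiagonal system
  1·σ_0 + 4·σ_1 + 1·σ_2 = 6(Δ_1 - Δ_0) = 24
  1·σ_1 + 4·σ_2 + 1·σ_3 = 6(Δ_2 - Δ_1) = 78
  1·σ_2 + 4·σ_3 + 1·σ_4 = 6(Δ_3 - Δ_2) = -66
Natural end conditions: σ_0 = σ_4 = 0.
Solving the tridiagonal system: σ_0 = 0, σ_1 = -9/28, σ_2 = 177/7, σ_3 = -639/28, σ_4 = 0.
On [2, 3], S'(x) = b_2 + 2c_2·(x - 2) + 3d_2·(x - 2)² with b_2 = Δ_2 - h_2(2σ_2 + σ_3)/6 = 51/8, c_2 = σ_2/2 = 177/14, d_2 = (σ_3 - σ_2)/(6h_2) = -449/56. So S'(2) = 51/8.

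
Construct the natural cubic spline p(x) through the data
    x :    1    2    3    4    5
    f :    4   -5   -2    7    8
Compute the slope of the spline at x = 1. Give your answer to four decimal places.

-11.6429

Put m_i = p'' at the i-th knot. Here h = (1, 1, 1, 1) and Δ = (-9, 3, 9, 1), so the interior equations h_(i-1)·m_(i-1) + 2(h_(i-1)+h_i)·m_i + h_i·m_(i+1) = 6(Δ_i − Δ_(i-1)) read
  1·m_0 + 4·m_1 + 1·m_2 = 6(Δ_1 - Δ_0) = 72
  1·m_1 + 4·m_2 + 1·m_3 = 6(Δ_2 - Δ_1) = 36
  1·m_2 + 4·m_3 + 1·m_4 = 6(Δ_3 - Δ_2) = -48
Natural end conditions: m_0 = m_4 = 0.
Hence m_0 = 0, m_1 = 111/7, m_2 = 60/7, m_3 = -99/7, m_4 = 0.
On [1, 2], p'(x) = b_0 + 2c_0·(x - 1) + 3d_0·(x - 1)² with b_0 = Δ_0 - h_0(2m_0 + m_1)/6 = -163/14, c_0 = m_0/2 = 0, d_0 = (m_1 - m_0)/(6h_0) = 37/14. So p'(1) = -163/14.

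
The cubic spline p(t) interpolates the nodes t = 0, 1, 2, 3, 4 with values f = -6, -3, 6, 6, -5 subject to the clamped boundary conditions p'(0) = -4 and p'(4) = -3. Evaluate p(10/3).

Let σ_i = p''(x_i). Step sizes h_i = 1, 1, 1, 1; slopes of the chords Δ_i = (y_(i+1) - y_i)/h_i = 3, 9, 0, -11.
  1·σ_0 + 4·σ_1 + 1·σ_2 = 6(Δ_1 - Δ_0) = 36
  1·σ_1 + 4·σ_2 + 1·σ_3 = 6(Δ_2 - Δ_1) = -54
  1·σ_2 + 4·σ_3 + 1·σ_4 = 6(Δ_3 - Δ_2) = -66
Clamped end conditions give two more equations: 2h_0·σ_0 + h_0·σ_1 = 6(Δ_0 - p'(0)) = 42 and h_3·σ_3 + 2h_3·σ_4 = 6(p'(4) - Δ_3) = 48.
Hence σ_0 = 35/2, σ_1 = 7, σ_2 = -19/2, σ_3 = -23, σ_4 = 71/2.
On [3, 4], p(t) = 6 - 37/4·(t - 3) - 23/2·(t - 3)² + 39/4·(t - 3)³.
With (t - 3) = 1/3: p(10/3) = 2.

2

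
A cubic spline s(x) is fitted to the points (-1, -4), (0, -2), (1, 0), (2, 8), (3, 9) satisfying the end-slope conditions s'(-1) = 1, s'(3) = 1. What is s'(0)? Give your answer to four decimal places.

1.2679

Put m_i = s'' at the i-th knot. Here h = (1, 1, 1, 1) and Δ = (2, 2, 8, 1), so the interior equations h_(i-1)·m_(i-1) + 2(h_(i-1)+h_i)·m_i + h_i·m_(i+1) = 6(Δ_i − Δ_(i-1)) read
  1·m_0 + 4·m_1 + 1·m_2 = 6(Δ_1 - Δ_0) = 0
  1·m_1 + 4·m_2 + 1·m_3 = 6(Δ_2 - Δ_1) = 36
  1·m_2 + 4·m_3 + 1·m_4 = 6(Δ_3 - Δ_2) = -42
Clamped end conditions give two more equations: 2h_0·m_0 + h_0·m_1 = 6(Δ_0 - s'(-1)) = 6 and h_3·m_3 + 2h_3·m_4 = 6(s'(3) - Δ_3) = 0.
Solving: m_0 = 153/28, m_1 = -69/14, m_2 = 57/4, m_3 = -225/14, m_4 = 225/28.
On [0, 1], s'(x) = b_1 + 2c_1·x + 3d_1·x² with b_1 = Δ_1 - h_1(2m_1 + m_2)/6 = 71/56, c_1 = m_1/2 = -69/28, d_1 = (m_2 - m_1)/(6h_1) = 179/56. So s'(0) = 71/56.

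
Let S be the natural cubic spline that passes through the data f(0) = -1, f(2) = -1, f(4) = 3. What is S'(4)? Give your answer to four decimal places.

2.5000

Write M_i for S''(x_i). With h_i = 2, 2 and divided differences Δ_i = 0, 2, the continuity of S' gives the tridiagonal system
  2·M_0 + 8·M_1 + 2·M_2 = 6(Δ_1 - Δ_0) = 12
Natural end conditions: M_0 = M_2 = 0.
Hence M_0 = 0, M_1 = 3/2, M_2 = 0.
On [2, 4], S'(t) = b_1 + 2c_1·(t - 2) + 3d_1·(t - 2)² with b_1 = Δ_1 - h_1(2M_1 + M_2)/6 = 1, c_1 = M_1/2 = 3/4, d_1 = (M_2 - M_1)/(6h_1) = -1/8. So S'(4) = 5/2.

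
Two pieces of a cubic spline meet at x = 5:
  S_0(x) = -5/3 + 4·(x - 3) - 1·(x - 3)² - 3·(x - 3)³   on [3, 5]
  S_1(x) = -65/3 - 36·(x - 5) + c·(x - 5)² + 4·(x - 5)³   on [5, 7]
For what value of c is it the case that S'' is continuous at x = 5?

S_0''(x) = -2 - 18·(x - 3), so S_0''(5) = -38. On the right, S_1''(5) = 2c, so c = -19.

-19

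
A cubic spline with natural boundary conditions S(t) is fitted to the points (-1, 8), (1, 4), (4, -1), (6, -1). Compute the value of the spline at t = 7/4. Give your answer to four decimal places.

Let σ_i = S''(x_i). Step sizes h_i = 2, 3, 2; slopes of the chords Δ_i = (y_(i+1) - y_i)/h_i = -2, -5/3, 0.
  2·σ_0 + 10·σ_1 + 3·σ_2 = 6(Δ_1 - Δ_0) = 2
  3·σ_1 + 10·σ_2 + 2·σ_3 = 6(Δ_2 - Δ_1) = 10
Natural end conditions: σ_0 = σ_3 = 0.
Forward elimination and back-substitution give σ_0 = 0, σ_1 = -10/91, σ_2 = 94/91, σ_3 = 0.
On [1, 4], S(t) = 4 - 566/273·(t - 1) - 5/91·(t - 1)² + 4/63·(t - 1)³.
With (t - 1) = 3/4: S(7/4) = 1777/728.

2.4409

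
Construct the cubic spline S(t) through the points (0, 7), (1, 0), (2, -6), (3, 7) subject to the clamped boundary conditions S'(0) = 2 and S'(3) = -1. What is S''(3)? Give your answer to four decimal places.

-64.8000

With σ_i denoting the second derivative at x_i, h_i = 1, 1, 1, and Δ_i = (y_(i+1) − y_i)/h_i = -7, -6, 13:
  1·σ_0 + 4·σ_1 + 1·σ_2 = 6(Δ_1 - Δ_0) = 6
  1·σ_1 + 4·σ_2 + 1·σ_3 = 6(Δ_2 - Δ_1) = 114
Clamped end conditions give two more equations: 2h_0·σ_0 + h_0·σ_1 = 6(Δ_0 - S'(0)) = -54 and h_2·σ_2 + 2h_2·σ_3 = 6(S'(3) - Δ_2) = -84.
Solving the tridiagonal system: σ_0 = -126/5, σ_1 = -18/5, σ_2 = 228/5, σ_3 = -324/5.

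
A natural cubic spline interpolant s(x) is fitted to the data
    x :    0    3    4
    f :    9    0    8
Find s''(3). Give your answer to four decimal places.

Write m_i for s''(x_i). With h_i = 3, 1 and divided differences Δ_i = -3, 8, the continuity of s' gives the tridiagonal system
  3·m_0 + 8·m_1 + 1·m_2 = 6(Δ_1 - Δ_0) = 66
Natural end conditions: m_0 = m_2 = 0.
Solving: m_0 = 0, m_1 = 33/4, m_2 = 0.

8.2500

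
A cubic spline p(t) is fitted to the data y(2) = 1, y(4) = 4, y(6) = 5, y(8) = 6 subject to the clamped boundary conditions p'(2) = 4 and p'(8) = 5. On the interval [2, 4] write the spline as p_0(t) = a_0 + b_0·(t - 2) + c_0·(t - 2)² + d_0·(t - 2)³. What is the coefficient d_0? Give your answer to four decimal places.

0.4167

Write σ_i for p''(x_i). With h_i = 2, 2, 2 and divided differences Δ_i = 3/2, 1/2, 1/2, the continuity of p' gives the tridiagonal system
  2·σ_0 + 8·σ_1 + 2·σ_2 = 6(Δ_1 - Δ_0) = -6
  2·σ_1 + 8·σ_2 + 2·σ_3 = 6(Δ_2 - Δ_1) = 0
Clamped end conditions give two more equations: 2h_0·σ_0 + h_0·σ_1 = 6(Δ_0 - p'(2)) = -15 and h_2·σ_2 + 2h_2·σ_3 = 6(p'(8) - Δ_2) = 27.
Forward elimination and back-substitution give σ_0 = -25/6, σ_1 = 5/6, σ_2 = -13/6, σ_3 = 47/6.
On [2, 4], with p_0(t) = a_0 + b_0·(t - 2) + c_0·(t - 2)² + d_0·(t - 2)³: c_0 = σ_0/2 = -25/12, d_0 = (σ_1 - σ_0)/(6h_0) = 5/12, b_0 = Δ_0 - h_0(2σ_0 + σ_1)/6 = 4.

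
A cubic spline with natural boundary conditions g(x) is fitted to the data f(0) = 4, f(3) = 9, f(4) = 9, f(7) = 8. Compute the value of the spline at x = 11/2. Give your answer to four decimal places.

8.5536

Put m_i = g'' at the i-th knot. Here h = (3, 1, 3) and Δ = (5/3, 0, -1/3), so the interior equations h_(i-1)·m_(i-1) + 2(h_(i-1)+h_i)·m_i + h_i·m_(i+1) = 6(Δ_i − Δ_(i-1)) read
  3·m_0 + 8·m_1 + 1·m_2 = 6(Δ_1 - Δ_0) = -10
  1·m_1 + 8·m_2 + 3·m_3 = 6(Δ_2 - Δ_1) = -2
Natural end conditions: m_0 = m_3 = 0.
Solving: m_0 = 0, m_1 = -26/21, m_2 = -2/21, m_3 = 0.
On [4, 7], g(x) = 9 - 5/21·(x - 4) - 1/21·(x - 4)² + 1/189·(x - 4)³.
With (x - 4) = 3/2: g(11/2) = 479/56.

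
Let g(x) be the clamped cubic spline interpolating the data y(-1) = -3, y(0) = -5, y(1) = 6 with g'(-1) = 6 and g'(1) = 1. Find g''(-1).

Let m_i = g''(x_i). Step sizes h_i = 1, 1; slopes of the chords Δ_i = (y_(i+1) - y_i)/h_i = -2, 11.
  1·m_0 + 4·m_1 + 1·m_2 = 6(Δ_1 - Δ_0) = 78
Clamped end conditions give two more equations: 2h_0·m_0 + h_0·m_1 = 6(Δ_0 - g'(-1)) = -48 and h_1·m_1 + 2h_1·m_2 = 6(g'(1) - Δ_1) = -60.
Hence m_0 = -46, m_1 = 44, m_2 = -52.

-46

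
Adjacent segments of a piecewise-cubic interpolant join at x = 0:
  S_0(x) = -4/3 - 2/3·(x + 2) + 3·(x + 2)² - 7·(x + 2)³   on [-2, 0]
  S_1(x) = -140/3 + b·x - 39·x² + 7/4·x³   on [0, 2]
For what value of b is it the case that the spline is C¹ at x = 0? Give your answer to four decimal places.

S_0'(x) = -2/3 + 6·(x + 2) - 21·(x + 2)², so S_0'(0) = -218/3. On the right, S_1'(0) = b, so b = -218/3.

-72.6667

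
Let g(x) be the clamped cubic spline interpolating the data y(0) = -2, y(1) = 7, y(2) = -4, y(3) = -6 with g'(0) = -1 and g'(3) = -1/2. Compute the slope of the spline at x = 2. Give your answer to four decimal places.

With M_i denoting the second derivative at x_i, h_i = 1, 1, 1, and Δ_i = (y_(i+1) − y_i)/h_i = 9, -11, -2:
  1·M_0 + 4·M_1 + 1·M_2 = 6(Δ_1 - Δ_0) = -120
  1·M_1 + 4·M_2 + 1·M_3 = 6(Δ_2 - Δ_1) = 54
Clamped end conditions give two more equations: 2h_0·M_0 + h_0·M_1 = 6(Δ_0 - g'(0)) = 60 and h_2·M_2 + 2h_2·M_3 = 6(g'(3) - Δ_2) = 9.
Forward elimination and back-substitution give M_0 = 833/15, M_1 = -766/15, M_2 = 431/15, M_3 = -148/15.
On [2, 3], g'(x) = b_2 + 2c_2·(x - 2) + 3d_2·(x - 2)² with b_2 = Δ_2 - h_2(2M_2 + M_3)/6 = -149/15, c_2 = M_2/2 = 431/30, d_2 = (M_3 - M_2)/(6h_2) = -193/30. So g'(2) = -149/15.

-9.9333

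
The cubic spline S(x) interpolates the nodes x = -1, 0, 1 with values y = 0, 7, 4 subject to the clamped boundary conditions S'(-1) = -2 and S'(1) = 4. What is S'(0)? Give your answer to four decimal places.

2.5000

With M_i denoting the second derivative at x_i, h_i = 1, 1, and Δ_i = (y_(i+1) − y_i)/h_i = 7, -3:
  1·M_0 + 4·M_1 + 1·M_2 = 6(Δ_1 - Δ_0) = -60
Clamped end conditions give two more equations: 2h_0·M_0 + h_0·M_1 = 6(Δ_0 - S'(-1)) = 54 and h_1·M_1 + 2h_1·M_2 = 6(S'(1) - Δ_1) = 42.
Hence M_0 = 45, M_1 = -36, M_2 = 39.
On [0, 1], S'(x) = b_1 + 2c_1·x + 3d_1·x² with b_1 = Δ_1 - h_1(2M_1 + M_2)/6 = 5/2, c_1 = M_1/2 = -18, d_1 = (M_2 - M_1)/(6h_1) = 25/2. So S'(0) = 5/2.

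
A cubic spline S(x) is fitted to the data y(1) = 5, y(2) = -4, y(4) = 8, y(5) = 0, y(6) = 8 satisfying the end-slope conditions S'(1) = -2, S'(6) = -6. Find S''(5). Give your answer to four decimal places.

48.8125

Write σ_i for S''(x_i). With h_i = 1, 2, 1, 1 and divided differences Δ_i = -9, 6, -8, 8, the continuity of S' gives the tridiagonal system
  1·σ_0 + 6·σ_1 + 2·σ_2 = 6(Δ_1 - Δ_0) = 90
  2·σ_1 + 6·σ_2 + 1·σ_3 = 6(Δ_2 - Δ_1) = -84
  1·σ_2 + 4·σ_3 + 1·σ_4 = 6(Δ_3 - Δ_2) = 96
Clamped end conditions give two more equations: 2h_0·σ_0 + h_0·σ_1 = 6(Δ_0 - S'(1)) = -42 and h_3·σ_3 + 2h_3·σ_4 = 6(S'(6) - Δ_3) = -84.
Hence σ_0 = -593/16, σ_1 = 257/8, σ_2 = -1051/32, σ_3 = 781/16, σ_4 = -2125/32.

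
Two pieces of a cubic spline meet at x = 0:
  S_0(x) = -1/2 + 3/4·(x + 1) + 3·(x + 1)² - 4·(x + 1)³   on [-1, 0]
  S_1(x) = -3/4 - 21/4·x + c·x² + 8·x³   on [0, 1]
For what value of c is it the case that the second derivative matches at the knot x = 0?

S_0''(x) = 6 - 24·(x + 1), so S_0''(0) = -18. On the right, S_1''(0) = 2c, so c = -9.

-9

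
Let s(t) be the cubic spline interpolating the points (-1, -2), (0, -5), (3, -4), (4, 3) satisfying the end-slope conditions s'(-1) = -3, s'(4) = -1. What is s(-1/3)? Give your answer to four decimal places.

-3.9671

Write σ_i for s''(x_i). With h_i = 1, 3, 1 and divided differences Δ_i = -3, 1/3, 7, the continuity of s' gives the tridiagonal system
  1·σ_0 + 8·σ_1 + 3·σ_2 = 6(Δ_1 - Δ_0) = 20
  3·σ_1 + 8·σ_2 + 1·σ_3 = 6(Δ_2 - Δ_1) = 40
Clamped end conditions give two more equations: 2h_0·σ_0 + h_0·σ_1 = 6(Δ_0 - s'(-1)) = 0 and h_2·σ_2 + 2h_2·σ_3 = 6(s'(4) - Δ_2) = -48.
Solving the tridiagonal system: σ_0 = 4/9, σ_1 = -8/9, σ_2 = 80/9, σ_3 = -256/9.
On [-1, 0], s(t) = -2 - 3·(t + 1) + 2/9·(t + 1)² - 2/9·(t + 1)³.
With (t + 1) = 2/3: s(-1/3) = -964/243.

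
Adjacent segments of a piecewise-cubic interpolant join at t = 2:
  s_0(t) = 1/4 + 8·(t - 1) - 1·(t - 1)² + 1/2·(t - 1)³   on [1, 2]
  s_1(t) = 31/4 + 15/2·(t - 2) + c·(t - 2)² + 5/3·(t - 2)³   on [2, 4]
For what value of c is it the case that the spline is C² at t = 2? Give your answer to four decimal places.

0.5000

s_0''(t) = -2 + 3·(t - 1), so s_0''(2) = 1. On the right, s_1''(2) = 2c, so c = 1/2.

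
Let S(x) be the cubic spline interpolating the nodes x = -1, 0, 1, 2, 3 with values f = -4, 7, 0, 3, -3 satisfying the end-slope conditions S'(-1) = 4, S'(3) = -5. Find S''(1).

33

Put M_i = S'' at the i-th knot. Here h = (1, 1, 1, 1) and Δ = (11, -7, 3, -6), so the interior equations h_(i-1)·M_(i-1) + 2(h_(i-1)+h_i)·M_i + h_i·M_(i+1) = 6(Δ_i − Δ_(i-1)) read
  1·M_0 + 4·M_1 + 1·M_2 = 6(Δ_1 - Δ_0) = -108
  1·M_1 + 4·M_2 + 1·M_3 = 6(Δ_2 - Δ_1) = 60
  1·M_2 + 4·M_3 + 1·M_4 = 6(Δ_3 - Δ_2) = -54
Clamped end conditions give two more equations: 2h_0·M_0 + h_0·M_1 = 6(Δ_0 - S'(-1)) = 42 and h_3·M_3 + 2h_3·M_4 = 6(S'(3) - Δ_3) = 6.
Solving the tridiagonal system: M_0 = 309/7, M_1 = -324/7, M_2 = 33, M_3 = -180/7, M_4 = 111/7.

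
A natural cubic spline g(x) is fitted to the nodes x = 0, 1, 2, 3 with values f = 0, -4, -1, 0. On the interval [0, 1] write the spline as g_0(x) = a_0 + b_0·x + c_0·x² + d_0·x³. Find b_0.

Write m_i for g''(x_i). With h_i = 1, 1, 1 and divided differences Δ_i = -4, 3, 1, the continuity of g' gives the tridiagonal system
  1·m_0 + 4·m_1 + 1·m_2 = 6(Δ_1 - Δ_0) = 42
  1·m_1 + 4·m_2 + 1·m_3 = 6(Δ_2 - Δ_1) = -12
Natural end conditions: m_0 = m_3 = 0.
Solving the tridiagonal system: m_0 = 0, m_1 = 12, m_2 = -6, m_3 = 0.
On [0, 1], with g_0(x) = a_0 + b_0·x + c_0·x² + d_0·x³: c_0 = m_0/2 = 0, d_0 = (m_1 - m_0)/(6h_0) = 2, b_0 = Δ_0 - h_0(2m_0 + m_1)/6 = -6.

-6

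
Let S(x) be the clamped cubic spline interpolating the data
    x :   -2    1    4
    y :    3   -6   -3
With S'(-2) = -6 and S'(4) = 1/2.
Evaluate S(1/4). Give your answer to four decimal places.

Put M_i = S'' at the i-th knot. Here h = (3, 3) and Δ = (-3, 1), so the interior equations h_(i-1)·M_(i-1) + 2(h_(i-1)+h_i)·M_i + h_i·M_(i+1) = 6(Δ_i − Δ_(i-1)) read
  3·M_0 + 12·M_1 + 3·M_2 = 6(Δ_1 - Δ_0) = 24
Clamped end conditions give two more equations: 2h_0·M_0 + h_0·M_1 = 6(Δ_0 - S'(-2)) = 18 and h_1·M_1 + 2h_1·M_2 = 6(S'(4) - Δ_1) = -3.
Solving the tridiagonal system: M_0 = 25/12, M_1 = 11/6, M_2 = -17/12.
On [-2, 1], S(x) = 3 - 6·(x + 2) + 25/24·(x + 2)² - 1/72·(x + 2)³.
With (x + 2) = 9/4: S(1/4) = -2757/512.

-5.3848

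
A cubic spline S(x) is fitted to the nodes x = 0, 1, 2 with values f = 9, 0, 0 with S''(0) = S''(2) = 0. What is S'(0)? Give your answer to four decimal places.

-11.2500

Let m_i = S''(x_i). Step sizes h_i = 1, 1; slopes of the chords Δ_i = (y_(i+1) - y_i)/h_i = -9, 0.
  1·m_0 + 4·m_1 + 1·m_2 = 6(Δ_1 - Δ_0) = 54
Natural end conditions: m_0 = m_2 = 0.
Solving: m_0 = 0, m_1 = 27/2, m_2 = 0.
On [0, 1], S'(x) = b_0 + 2c_0·x + 3d_0·x² with b_0 = Δ_0 - h_0(2m_0 + m_1)/6 = -45/4, c_0 = m_0/2 = 0, d_0 = (m_1 - m_0)/(6h_0) = 9/4. So S'(0) = -45/4.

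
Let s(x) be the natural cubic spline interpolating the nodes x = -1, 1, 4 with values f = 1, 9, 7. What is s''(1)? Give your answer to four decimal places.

-2.8000

With σ_i denoting the second derivative at x_i, h_i = 2, 3, and Δ_i = (y_(i+1) − y_i)/h_i = 4, -2/3:
  2·σ_0 + 10·σ_1 + 3·σ_2 = 6(Δ_1 - Δ_0) = -28
Natural end conditions: σ_0 = σ_2 = 0.
Solving: σ_0 = 0, σ_1 = -14/5, σ_2 = 0.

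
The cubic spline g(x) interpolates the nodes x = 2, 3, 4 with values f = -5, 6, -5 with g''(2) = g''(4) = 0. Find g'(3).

Put M_i = g'' at the i-th knot. Here h = (1, 1) and Δ = (11, -11), so the interior equations h_(i-1)·M_(i-1) + 2(h_(i-1)+h_i)·M_i + h_i·M_(i+1) = 6(Δ_i − Δ_(i-1)) read
  1·M_0 + 4·M_1 + 1·M_2 = 6(Δ_1 - Δ_0) = -132
Natural end conditions: M_0 = M_2 = 0.
Solving: M_0 = 0, M_1 = -33, M_2 = 0.
On [3, 4], g'(x) = b_1 + 2c_1·(x - 3) + 3d_1·(x - 3)² with b_1 = Δ_1 - h_1(2M_1 + M_2)/6 = 0, c_1 = M_1/2 = -33/2, d_1 = (M_2 - M_1)/(6h_1) = 11/2. So g'(3) = 0.

0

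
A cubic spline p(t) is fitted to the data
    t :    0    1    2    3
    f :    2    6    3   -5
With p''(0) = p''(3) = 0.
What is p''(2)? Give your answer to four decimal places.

Write σ_i for p''(x_i). With h_i = 1, 1, 1 and divided differences Δ_i = 4, -3, -8, the continuity of p' gives the tridiagonal system
  1·σ_0 + 4·σ_1 + 1·σ_2 = 6(Δ_1 - Δ_0) = -42
  1·σ_1 + 4·σ_2 + 1·σ_3 = 6(Δ_2 - Δ_1) = -30
Natural end conditions: σ_0 = σ_3 = 0.
Forward elimination and back-substitution give σ_0 = 0, σ_1 = -46/5, σ_2 = -26/5, σ_3 = 0.

-5.2000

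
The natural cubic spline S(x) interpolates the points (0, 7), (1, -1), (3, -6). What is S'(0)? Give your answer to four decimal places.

With M_i denoting the second derivative at x_i, h_i = 1, 2, and Δ_i = (y_(i+1) − y_i)/h_i = -8, -5/2:
  1·M_0 + 6·M_1 + 2·M_2 = 6(Δ_1 - Δ_0) = 33
Natural end conditions: M_0 = M_2 = 0.
Solving the tridiagonal system: M_0 = 0, M_1 = 11/2, M_2 = 0.
On [0, 1], S'(x) = b_0 + 2c_0·x + 3d_0·x² with b_0 = Δ_0 - h_0(2M_0 + M_1)/6 = -107/12, c_0 = M_0/2 = 0, d_0 = (M_1 - M_0)/(6h_0) = 11/12. So S'(0) = -107/12.

-8.9167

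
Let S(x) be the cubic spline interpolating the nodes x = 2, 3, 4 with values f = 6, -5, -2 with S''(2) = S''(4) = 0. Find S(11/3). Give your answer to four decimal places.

Put M_i = S'' at the i-th knot. Here h = (1, 1) and Δ = (-11, 3), so the interior equations h_(i-1)·M_(i-1) + 2(h_(i-1)+h_i)·M_i + h_i·M_(i+1) = 6(Δ_i − Δ_(i-1)) read
  1·M_0 + 4·M_1 + 1·M_2 = 6(Δ_1 - Δ_0) = 84
Natural end conditions: M_0 = M_2 = 0.
Solving the tridiagonal system: M_0 = 0, M_1 = 21, M_2 = 0.
On [3, 4], S(x) = -5 - 4·(x - 3) + 21/2·(x - 3)² - 7/2·(x - 3)³.
With (x - 3) = 2/3: S(11/3) = -109/27.

-4.0370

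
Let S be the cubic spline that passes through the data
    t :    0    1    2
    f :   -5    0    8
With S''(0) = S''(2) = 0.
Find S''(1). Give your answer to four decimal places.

Write σ_i for S''(x_i). With h_i = 1, 1 and divided differences Δ_i = 5, 8, the continuity of S' gives the tridiagonal system
  1·σ_0 + 4·σ_1 + 1·σ_2 = 6(Δ_1 - Δ_0) = 18
Natural end conditions: σ_0 = σ_2 = 0.
Solving the tridiagonal system: σ_0 = 0, σ_1 = 9/2, σ_2 = 0.

4.5000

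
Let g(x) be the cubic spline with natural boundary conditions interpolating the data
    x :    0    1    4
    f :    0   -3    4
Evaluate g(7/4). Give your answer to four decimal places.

-3.2188

With m_i denoting the second derivative at x_i, h_i = 1, 3, and Δ_i = (y_(i+1) − y_i)/h_i = -3, 7/3:
  1·m_0 + 8·m_1 + 3·m_2 = 6(Δ_1 - Δ_0) = 32
Natural end conditions: m_0 = m_2 = 0.
Solving: m_0 = 0, m_1 = 4, m_2 = 0.
On [1, 4], g(x) = -3 - 5/3·(x - 1) + 2·(x - 1)² - 2/9·(x - 1)³.
With (x - 1) = 3/4: g(7/4) = -103/32.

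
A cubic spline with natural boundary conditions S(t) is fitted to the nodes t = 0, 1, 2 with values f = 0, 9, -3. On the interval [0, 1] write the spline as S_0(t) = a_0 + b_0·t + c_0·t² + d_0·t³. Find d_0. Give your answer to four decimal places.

-5.2500

Write m_i for S''(x_i). With h_i = 1, 1 and divided differences Δ_i = 9, -12, the continuity of S' gives the tridiagonal system
  1·m_0 + 4·m_1 + 1·m_2 = 6(Δ_1 - Δ_0) = -126
Natural end conditions: m_0 = m_2 = 0.
Solving: m_0 = 0, m_1 = -63/2, m_2 = 0.
On [0, 1], with S_0(t) = a_0 + b_0·t + c_0·t² + d_0·t³: c_0 = m_0/2 = 0, d_0 = (m_1 - m_0)/(6h_0) = -21/4, b_0 = Δ_0 - h_0(2m_0 + m_1)/6 = 57/4.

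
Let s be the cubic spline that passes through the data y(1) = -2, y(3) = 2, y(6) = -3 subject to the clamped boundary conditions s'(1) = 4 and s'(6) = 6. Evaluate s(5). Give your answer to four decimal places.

Write M_i for s''(x_i). With h_i = 2, 3 and divided differences Δ_i = 2, -5/3, the continuity of s' gives the tridiagonal system
  2·M_0 + 10·M_1 + 3·M_2 = 6(Δ_1 - Δ_0) = -22
Clamped end conditions give two more equations: 2h_0·M_0 + h_0·M_1 = 6(Δ_0 - s'(1)) = -12 and h_1·M_1 + 2h_1·M_2 = 6(s'(6) - Δ_1) = 46.
Solving: M_0 = -2/5, M_1 = -26/5, M_2 = 154/15.
On [3, 6], s(t) = 2 - 8/5·(t - 3) - 13/5·(t - 3)² + 116/135·(t - 3)³.
With (t - 3) = 2: s(5) = -638/135.

-4.7259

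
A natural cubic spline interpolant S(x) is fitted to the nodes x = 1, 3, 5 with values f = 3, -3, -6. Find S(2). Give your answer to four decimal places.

Let M_i = S''(x_i). Step sizes h_i = 2, 2; slopes of the chords Δ_i = (y_(i+1) - y_i)/h_i = -3, -3/2.
  2·M_0 + 8·M_1 + 2·M_2 = 6(Δ_1 - Δ_0) = 9
Natural end conditions: M_0 = M_2 = 0.
Solving: M_0 = 0, M_1 = 9/8, M_2 = 0.
On [1, 3], S(x) = 3 - 27/8·(x - 1) + 0·(x - 1)² + 3/32·(x - 1)³.
With (x - 1) = 1: S(2) = -9/32.

-0.2813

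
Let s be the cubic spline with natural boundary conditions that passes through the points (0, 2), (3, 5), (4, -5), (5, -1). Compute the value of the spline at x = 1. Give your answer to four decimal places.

With M_i denoting the second derivative at x_i, h_i = 3, 1, 1, and Δ_i = (y_(i+1) − y_i)/h_i = 1, -10, 4:
  3·M_0 + 8·M_1 + 1·M_2 = 6(Δ_1 - Δ_0) = -66
  1·M_1 + 4·M_2 + 1·M_3 = 6(Δ_2 - Δ_1) = 84
Natural end conditions: M_0 = M_3 = 0.
Forward elimination and back-substitution give M_0 = 0, M_1 = -348/31, M_2 = 738/31, M_3 = 0.
On [0, 3], s(x) = 2 + 205/31·x + 0·x² - 58/93·x³.
With x = 1: s(1) = 743/93.

7.9892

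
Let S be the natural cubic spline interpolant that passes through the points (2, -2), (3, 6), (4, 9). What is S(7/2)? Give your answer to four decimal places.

7.9688

Write M_i for S''(x_i). With h_i = 1, 1 and divided differences Δ_i = 8, 3, the continuity of S' gives the tridiagonal system
  1·M_0 + 4·M_1 + 1·M_2 = 6(Δ_1 - Δ_0) = -30
Natural end conditions: M_0 = M_2 = 0.
Hence M_0 = 0, M_1 = -15/2, M_2 = 0.
On [3, 4], S(x) = 6 + 11/2·(x - 3) - 15/4·(x - 3)² + 5/4·(x - 3)³.
With (x - 3) = 1/2: S(7/2) = 255/32.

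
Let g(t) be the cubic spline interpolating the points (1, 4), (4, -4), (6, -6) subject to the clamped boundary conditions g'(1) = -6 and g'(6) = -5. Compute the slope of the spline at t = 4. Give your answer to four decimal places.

0.2000

Put M_i = g'' at the i-th knot. Here h = (3, 2) and Δ = (-8/3, -1), so the interior equations h_(i-1)·M_(i-1) + 2(h_(i-1)+h_i)·M_i + h_i·M_(i+1) = 6(Δ_i − Δ_(i-1)) read
  3·M_0 + 10·M_1 + 2·M_2 = 6(Δ_1 - Δ_0) = 10
Clamped end conditions give two more equations: 2h_0·M_0 + h_0·M_1 = 6(Δ_0 - g'(1)) = 20 and h_1·M_1 + 2h_1·M_2 = 6(g'(6) - Δ_1) = -24.
Solving the tridiagonal system: M_0 = 38/15, M_1 = 8/5, M_2 = -34/5.
On [4, 6], g'(t) = b_1 + 2c_1·(t - 4) + 3d_1·(t - 4)² with b_1 = Δ_1 - h_1(2M_1 + M_2)/6 = 1/5, c_1 = M_1/2 = 4/5, d_1 = (M_2 - M_1)/(6h_1) = -7/10. So g'(4) = 1/5.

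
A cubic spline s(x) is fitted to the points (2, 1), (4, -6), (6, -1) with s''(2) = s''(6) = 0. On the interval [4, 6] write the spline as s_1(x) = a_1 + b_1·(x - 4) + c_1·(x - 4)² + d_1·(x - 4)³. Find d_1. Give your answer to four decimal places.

-0.3750

With M_i denoting the second derivative at x_i, h_i = 2, 2, and Δ_i = (y_(i+1) − y_i)/h_i = -7/2, 5/2:
  2·M_0 + 8·M_1 + 2·M_2 = 6(Δ_1 - Δ_0) = 36
Natural end conditions: M_0 = M_2 = 0.
Forward elimination and back-substitution give M_0 = 0, M_1 = 9/2, M_2 = 0.
On [4, 6], with s_1(x) = a_1 + b_1·(x - 4) + c_1·(x - 4)² + d_1·(x - 4)³: c_1 = M_1/2 = 9/4, d_1 = (M_2 - M_1)/(6h_1) = -3/8, b_1 = Δ_1 - h_1(2M_1 + M_2)/6 = -1/2.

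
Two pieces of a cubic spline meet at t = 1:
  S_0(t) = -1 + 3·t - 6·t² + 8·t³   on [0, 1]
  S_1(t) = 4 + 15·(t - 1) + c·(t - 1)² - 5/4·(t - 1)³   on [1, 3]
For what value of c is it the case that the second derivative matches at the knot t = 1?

18

S_0''(t) = -12 + 48·t, so S_0''(1) = 36. On the right, S_1''(1) = 2c, so c = 18.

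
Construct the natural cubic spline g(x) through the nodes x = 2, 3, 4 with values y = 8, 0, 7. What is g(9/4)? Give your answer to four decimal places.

Put M_i = g'' at the i-th knot. Here h = (1, 1) and Δ = (-8, 7), so the interior equations h_(i-1)·M_(i-1) + 2(h_(i-1)+h_i)·M_i + h_i·M_(i+1) = 6(Δ_i − Δ_(i-1)) read
  1·M_0 + 4·M_1 + 1·M_2 = 6(Δ_1 - Δ_0) = 90
Natural end conditions: M_0 = M_2 = 0.
Solving the tridiagonal system: M_0 = 0, M_1 = 45/2, M_2 = 0.
On [2, 3], g(x) = 8 - 47/4·(x - 2) + 0·(x - 2)² + 15/4·(x - 2)³.
With (x - 2) = 1/4: g(9/4) = 1311/256.

5.1211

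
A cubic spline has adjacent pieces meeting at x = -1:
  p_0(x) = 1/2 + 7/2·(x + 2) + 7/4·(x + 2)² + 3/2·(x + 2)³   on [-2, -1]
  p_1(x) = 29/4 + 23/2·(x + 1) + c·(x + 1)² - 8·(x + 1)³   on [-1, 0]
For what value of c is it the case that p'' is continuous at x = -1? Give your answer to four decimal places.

p_0''(x) = 7/2 + 9·(x + 2), so p_0''(-1) = 25/2. On the right, p_1''(-1) = 2c, so c = 25/4.

6.2500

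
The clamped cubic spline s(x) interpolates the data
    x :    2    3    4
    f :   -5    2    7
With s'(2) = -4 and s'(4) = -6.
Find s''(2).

35

Put M_i = s'' at the i-th knot. Here h = (1, 1) and Δ = (7, 5), so the interior equations h_(i-1)·M_(i-1) + 2(h_(i-1)+h_i)·M_i + h_i·M_(i+1) = 6(Δ_i − Δ_(i-1)) read
  1·M_0 + 4·M_1 + 1·M_2 = 6(Δ_1 - Δ_0) = -12
Clamped end conditions give two more equations: 2h_0·M_0 + h_0·M_1 = 6(Δ_0 - s'(2)) = 66 and h_1·M_1 + 2h_1·M_2 = 6(s'(4) - Δ_1) = -66.
Hence M_0 = 35, M_1 = -4, M_2 = -31.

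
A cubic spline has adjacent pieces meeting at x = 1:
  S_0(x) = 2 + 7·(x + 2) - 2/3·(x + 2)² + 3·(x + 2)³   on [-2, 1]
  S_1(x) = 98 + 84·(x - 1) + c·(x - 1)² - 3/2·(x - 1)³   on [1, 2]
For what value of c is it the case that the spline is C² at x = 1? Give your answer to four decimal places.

26.3333

S_0''(x) = -4/3 + 18·(x + 2), so S_0''(1) = 158/3. On the right, S_1''(1) = 2c, so c = 79/3.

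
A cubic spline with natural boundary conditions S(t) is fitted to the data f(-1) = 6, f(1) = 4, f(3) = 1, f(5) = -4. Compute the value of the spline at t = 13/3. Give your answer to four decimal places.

Let M_i = S''(x_i). Step sizes h_i = 2, 2, 2; slopes of the chords Δ_i = (y_(i+1) - y_i)/h_i = -1, -3/2, -5/2.
  2·M_0 + 8·M_1 + 2·M_2 = 6(Δ_1 - Δ_0) = -3
  2·M_1 + 8·M_2 + 2·M_3 = 6(Δ_2 - Δ_1) = -6
Natural end conditions: M_0 = M_3 = 0.
Solving: M_0 = 0, M_1 = -1/5, M_2 = -7/10, M_3 = 0.
On [3, 5], S(t) = 1 - 61/30·(t - 3) - 7/20·(t - 3)² + 7/120·(t - 3)³.
With (t - 3) = 4/3: S(13/3) = -889/405.

-2.1951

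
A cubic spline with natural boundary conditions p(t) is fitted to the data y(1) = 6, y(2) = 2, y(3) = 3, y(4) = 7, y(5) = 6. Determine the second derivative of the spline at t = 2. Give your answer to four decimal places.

Write σ_i for p''(x_i). With h_i = 1, 1, 1, 1 and divided differences Δ_i = -4, 1, 4, -1, the continuity of p' gives the tridiagonal system
  1·σ_0 + 4·σ_1 + 1·σ_2 = 6(Δ_1 - Δ_0) = 30
  1·σ_1 + 4·σ_2 + 1·σ_3 = 6(Δ_2 - Δ_1) = 18
  1·σ_2 + 4·σ_3 + 1·σ_4 = 6(Δ_3 - Δ_2) = -30
Natural end conditions: σ_0 = σ_4 = 0.
Forward elimination and back-substitution give σ_0 = 0, σ_1 = 87/14, σ_2 = 36/7, σ_3 = -123/14, σ_4 = 0.

6.2143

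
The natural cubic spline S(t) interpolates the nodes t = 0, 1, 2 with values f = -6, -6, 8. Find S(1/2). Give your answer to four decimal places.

Put M_i = S'' at the i-th knot. Here h = (1, 1) and Δ = (0, 14), so the interior equations h_(i-1)·M_(i-1) + 2(h_(i-1)+h_i)·M_i + h_i·M_(i+1) = 6(Δ_i − Δ_(i-1)) read
  1·M_0 + 4·M_1 + 1·M_2 = 6(Δ_1 - Δ_0) = 84
Natural end conditions: M_0 = M_2 = 0.
Solving the tridiagonal system: M_0 = 0, M_1 = 21, M_2 = 0.
On [0, 1], S(t) = -6 - 7/2·t + 0·t² + 7/2·t³.
With t = 1/2: S(1/2) = -117/16.

-7.3125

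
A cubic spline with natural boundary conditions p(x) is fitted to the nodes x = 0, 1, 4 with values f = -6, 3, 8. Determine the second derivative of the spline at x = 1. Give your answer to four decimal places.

Put M_i = p'' at the i-th knot. Here h = (1, 3) and Δ = (9, 5/3), so the interior equations h_(i-1)·M_(i-1) + 2(h_(i-1)+h_i)·M_i + h_i·M_(i+1) = 6(Δ_i − Δ_(i-1)) read
  1·M_0 + 8·M_1 + 3·M_2 = 6(Δ_1 - Δ_0) = -44
Natural end conditions: M_0 = M_2 = 0.
Forward elimination and back-substitution give M_0 = 0, M_1 = -11/2, M_2 = 0.

-5.5000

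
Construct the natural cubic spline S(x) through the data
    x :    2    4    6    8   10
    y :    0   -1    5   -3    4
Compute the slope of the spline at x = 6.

Let M_i = S''(x_i). Step sizes h_i = 2, 2, 2, 2; slopes of the chords Δ_i = (y_(i+1) - y_i)/h_i = -1/2, 3, -4, 7/2.
  2·M_0 + 8·M_1 + 2·M_2 = 6(Δ_1 - Δ_0) = 21
  2·M_1 + 8·M_2 + 2·M_3 = 6(Δ_2 - Δ_1) = -42
  2·M_2 + 8·M_3 + 2·M_4 = 6(Δ_3 - Δ_2) = 45
Natural end conditions: M_0 = M_4 = 0.
Solving the tridiagonal system: M_0 = 0, M_1 = 33/7, M_2 = -117/14, M_3 = 54/7, M_4 = 0.
On [6, 8], S'(x) = b_2 + 2c_2·(x - 6) + 3d_2·(x - 6)² with b_2 = Δ_2 - h_2(2M_2 + M_3)/6 = -1, c_2 = M_2/2 = -117/28, d_2 = (M_3 - M_2)/(6h_2) = 75/56. So S'(6) = -1.

-1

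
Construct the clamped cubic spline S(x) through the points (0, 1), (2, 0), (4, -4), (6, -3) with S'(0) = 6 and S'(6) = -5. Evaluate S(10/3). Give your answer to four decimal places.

-3.8074

Let M_i = S''(x_i). Step sizes h_i = 2, 2, 2; slopes of the chords Δ_i = (y_(i+1) - y_i)/h_i = -1/2, -2, 1/2.
  2·M_0 + 8·M_1 + 2·M_2 = 6(Δ_1 - Δ_0) = -9
  2·M_1 + 8·M_2 + 2·M_3 = 6(Δ_2 - Δ_1) = 15
Clamped end conditions give two more equations: 2h_0·M_0 + h_0·M_1 = 6(Δ_0 - S'(0)) = -39 and h_2·M_2 + 2h_2·M_3 = 6(S'(6) - Δ_2) = -33.
Solving: M_0 = -148/15, M_1 = 7/30, M_2 = 133/30, M_3 = -157/15.
On [2, 4], S(x) = 0 - 109/30·(x - 2) + 7/60·(x - 2)² + 7/20·(x - 2)³.
With (x - 2) = 4/3: S(10/3) = -514/135.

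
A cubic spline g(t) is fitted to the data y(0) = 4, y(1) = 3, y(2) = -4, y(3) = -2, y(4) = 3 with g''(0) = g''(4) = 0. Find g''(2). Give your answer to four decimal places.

Let M_i = g''(x_i). Step sizes h_i = 1, 1, 1, 1; slopes of the chords Δ_i = (y_(i+1) - y_i)/h_i = -1, -7, 2, 5.
  1·M_0 + 4·M_1 + 1·M_2 = 6(Δ_1 - Δ_0) = -36
  1·M_1 + 4·M_2 + 1·M_3 = 6(Δ_2 - Δ_1) = 54
  1·M_2 + 4·M_3 + 1·M_4 = 6(Δ_3 - Δ_2) = 18
Natural end conditions: M_0 = M_4 = 0.
Solving: M_0 = 0, M_1 = -369/28, M_2 = 117/7, M_3 = 9/28, M_4 = 0.

16.7143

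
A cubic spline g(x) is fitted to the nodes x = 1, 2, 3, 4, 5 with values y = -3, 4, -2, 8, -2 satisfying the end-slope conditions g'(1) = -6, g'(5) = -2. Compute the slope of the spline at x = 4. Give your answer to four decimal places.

With M_i denoting the second derivative at x_i, h_i = 1, 1, 1, 1, and Δ_i = (y_(i+1) − y_i)/h_i = 7, -6, 10, -10:
  1·M_0 + 4·M_1 + 1·M_2 = 6(Δ_1 - Δ_0) = -78
  1·M_1 + 4·M_2 + 1·M_3 = 6(Δ_2 - Δ_1) = 96
  1·M_2 + 4·M_3 + 1·M_4 = 6(Δ_3 - Δ_2) = -120
Clamped end conditions give two more equations: 2h_0·M_0 + h_0·M_1 = 6(Δ_0 - g'(1)) = 78 and h_3·M_3 + 2h_3·M_4 = 6(g'(5) - Δ_3) = 48.
Solving the tridiagonal system: M_0 = 1759/28, M_1 = -667/14, M_2 = 199/4, M_3 = -775/14, M_4 = 1447/28.
On [4, 5], g'(x) = b_3 + 2c_3·(x - 4) + 3d_3·(x - 4)² with b_3 = Δ_3 - h_3(2M_3 + M_4)/6 = -9/56, c_3 = M_3/2 = -775/28, d_3 = (M_4 - M_3)/(6h_3) = 999/56. So g'(4) = -9/56.

-0.1607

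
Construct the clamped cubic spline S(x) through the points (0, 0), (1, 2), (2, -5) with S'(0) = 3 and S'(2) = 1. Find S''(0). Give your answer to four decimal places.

Put M_i = S'' at the i-th knot. Here h = (1, 1) and Δ = (2, -7), so the interior equations h_(i-1)·M_(i-1) + 2(h_(i-1)+h_i)·M_i + h_i·M_(i+1) = 6(Δ_i − Δ_(i-1)) read
  1·M_0 + 4·M_1 + 1·M_2 = 6(Δ_1 - Δ_0) = -54
Clamped end conditions give two more equations: 2h_0·M_0 + h_0·M_1 = 6(Δ_0 - S'(0)) = -6 and h_1·M_1 + 2h_1·M_2 = 6(S'(2) - Δ_1) = 48.
Forward elimination and back-substitution give M_0 = 19/2, M_1 = -25, M_2 = 73/2.

9.5000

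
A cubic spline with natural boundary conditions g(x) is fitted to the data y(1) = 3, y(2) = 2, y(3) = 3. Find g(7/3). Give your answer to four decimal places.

Put M_i = g'' at the i-th knot. Here h = (1, 1) and Δ = (-1, 1), so the interior equations h_(i-1)·M_(i-1) + 2(h_(i-1)+h_i)·M_i + h_i·M_(i+1) = 6(Δ_i − Δ_(i-1)) read
  1·M_0 + 4·M_1 + 1·M_2 = 6(Δ_1 - Δ_0) = 12
Natural end conditions: M_0 = M_2 = 0.
Hence M_0 = 0, M_1 = 3, M_2 = 0.
On [2, 3], g(x) = 2 + 0·(x - 2) + 3/2·(x - 2)² - 1/2·(x - 2)³.
With (x - 2) = 1/3: g(7/3) = 58/27.

2.1481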